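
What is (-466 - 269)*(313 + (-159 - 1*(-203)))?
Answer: -262395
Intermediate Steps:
(-466 - 269)*(313 + (-159 - 1*(-203))) = -735*(313 + (-159 + 203)) = -735*(313 + 44) = -735*357 = -262395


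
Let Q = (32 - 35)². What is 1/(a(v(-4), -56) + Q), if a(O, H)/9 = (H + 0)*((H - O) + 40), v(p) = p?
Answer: 1/6057 ≈ 0.00016510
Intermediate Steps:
Q = 9 (Q = (-3)² = 9)
a(O, H) = 9*H*(40 + H - O) (a(O, H) = 9*((H + 0)*((H - O) + 40)) = 9*(H*(40 + H - O)) = 9*H*(40 + H - O))
1/(a(v(-4), -56) + Q) = 1/(9*(-56)*(40 - 56 - 1*(-4)) + 9) = 1/(9*(-56)*(40 - 56 + 4) + 9) = 1/(9*(-56)*(-12) + 9) = 1/(6048 + 9) = 1/6057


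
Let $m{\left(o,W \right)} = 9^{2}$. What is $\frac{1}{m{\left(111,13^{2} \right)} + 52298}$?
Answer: $\frac{1}{52379} \approx 1.9092 \cdot 10^{-5}$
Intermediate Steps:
$m{\left(o,W \right)} = 81$
$\frac{1}{m{\left(111,13^{2} \right)} + 52298} = \frac{1}{81 + 52298} = \frac{1}{52379}$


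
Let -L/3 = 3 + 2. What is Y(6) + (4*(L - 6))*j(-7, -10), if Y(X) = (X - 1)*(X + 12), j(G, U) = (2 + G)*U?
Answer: -4110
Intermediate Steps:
L = -15 (L = -3*(3 + 2) = -3*5 = -15)
j(G, U) = U*(2 + G)
Y(X) = (-1 + X)*(12 + X)
Y(6) + (4*(L - 6))*j(-7, -10) = (-12 + 6² + 11*6) + (4*(-15 - 6))*(-10*(2 - 7)) = (-12 + 36 + 66) + (4*(-21))*(-10*(-5)) = 90 - 84*50 = 90 - 4200 = -4110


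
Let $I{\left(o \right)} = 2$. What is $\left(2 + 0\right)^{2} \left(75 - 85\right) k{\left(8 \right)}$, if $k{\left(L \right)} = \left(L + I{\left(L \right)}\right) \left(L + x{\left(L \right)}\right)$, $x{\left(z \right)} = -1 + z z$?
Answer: $-28400$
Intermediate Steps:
$x{\left(z \right)} = -1 + z^{2}$
$k{\left(L \right)} = \left(2 + L\right) \left(-1 + L + L^{2}\right)$ ($k{\left(L \right)} = \left(L + 2\right) \left(L + \left(-1 + L^{2}\right)\right) = \left(2 + L\right) \left(-1 + L + L^{2}\right)$)
$\left(2 + 0\right)^{2} \left(75 - 85\right) k{\left(8 \right)} = \left(2 + 0\right)^{2} \left(75 - 85\right) \left(-2 + 8 + 8^{3} + 3 \cdot 8^{2}\right) = 2^{2} \left(-10\right) \left(-2 + 8 + 512 + 3 \cdot 64\right) = 4 \left(-10\right) \left(-2 + 8 + 512 + 192\right) = \left(-40\right) 710 = -28400$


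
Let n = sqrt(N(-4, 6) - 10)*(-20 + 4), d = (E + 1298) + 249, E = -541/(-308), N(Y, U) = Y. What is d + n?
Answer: 477017/308 - 16*I*sqrt(14) ≈ 1548.8 - 59.867*I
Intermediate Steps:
E = 541/308 (E = -541*(-1/308) = 541/308 ≈ 1.7565)
d = 477017/308 (d = (541/308 + 1298) + 249 = 400325/308 + 249 = 477017/308 ≈ 1548.8)
n = -16*I*sqrt(14) (n = sqrt(-4 - 10)*(-20 + 4) = sqrt(-14)*(-16) = (I*sqrt(14))*(-16) = -16*I*sqrt(14) ≈ -59.867*I)
d + n = 477017/308 - 16*I*sqrt(14)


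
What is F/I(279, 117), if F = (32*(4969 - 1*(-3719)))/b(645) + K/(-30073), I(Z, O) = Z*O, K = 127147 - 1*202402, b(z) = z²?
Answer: 455962489/4694258441925 ≈ 9.7132e-5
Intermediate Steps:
K = -75255 (K = 127147 - 202402 = -75255)
I(Z, O) = O*Z
F = 455962489/143805975 (F = (32*(4969 - 1*(-3719)))/(645²) - 75255/(-30073) = (32*(4969 + 3719))/416025 - 75255*(-1/30073) = (32*8688)*(1/416025) + 2595/1037 = 278016*(1/416025) + 2595/1037 = 92672/138675 + 2595/1037 = 455962489/143805975 ≈ 3.1707)
F/I(279, 117) = 455962489/(143805975*((117*279))) = (455962489/143805975)/32643 = (455962489/143805975)*(1/32643) = 455962489/4694258441925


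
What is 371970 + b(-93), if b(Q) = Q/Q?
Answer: 371971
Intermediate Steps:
b(Q) = 1
371970 + b(-93) = 371970 + 1 = 371971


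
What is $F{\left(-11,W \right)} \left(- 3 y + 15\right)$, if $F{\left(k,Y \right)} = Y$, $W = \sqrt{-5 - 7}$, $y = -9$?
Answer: $84 i \sqrt{3} \approx 145.49 i$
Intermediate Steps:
$W = 2 i \sqrt{3}$ ($W = \sqrt{-12} = 2 i \sqrt{3} \approx 3.4641 i$)
$F{\left(-11,W \right)} \left(- 3 y + 15\right) = 2 i \sqrt{3} \left(\left(-3\right) \left(-9\right) + 15\right) = 2 i \sqrt{3} \left(27 + 15\right) = 2 i \sqrt{3} \cdot 42 = 84 i \sqrt{3}$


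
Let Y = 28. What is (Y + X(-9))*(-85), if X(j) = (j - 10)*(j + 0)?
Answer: -16915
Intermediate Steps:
X(j) = j*(-10 + j) (X(j) = (-10 + j)*j = j*(-10 + j))
(Y + X(-9))*(-85) = (28 - 9*(-10 - 9))*(-85) = (28 - 9*(-19))*(-85) = (28 + 171)*(-85) = 199*(-85) = -16915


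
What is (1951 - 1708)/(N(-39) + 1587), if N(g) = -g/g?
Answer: 243/1586 ≈ 0.15322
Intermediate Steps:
N(g) = -1 (N(g) = -1*1 = -1)
(1951 - 1708)/(N(-39) + 1587) = (1951 - 1708)/(-1 + 1587) = 243/1586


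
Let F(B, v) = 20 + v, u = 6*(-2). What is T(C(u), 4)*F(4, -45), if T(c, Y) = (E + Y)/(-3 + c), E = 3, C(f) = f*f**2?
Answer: 175/1731 ≈ 0.10110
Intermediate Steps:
u = -12
C(f) = f**3
T(c, Y) = (3 + Y)/(-3 + c)
T(C(u), 4)*F(4, -45) = ((3 + 4)/(-3 + (-12)**3))*(20 - 45) = (7/(-3 - 1728))*(-25) = (7/(-1731))*(-25) = -1/1731*7*(-25) = -7/1731*(-25) = 175/1731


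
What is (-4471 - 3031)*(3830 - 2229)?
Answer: -12010702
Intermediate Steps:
(-4471 - 3031)*(3830 - 2229) = -7502*1601 = -12010702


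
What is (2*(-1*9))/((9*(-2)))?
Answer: 1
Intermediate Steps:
(2*(-1*9))/((9*(-2))) = (2*(-9))/(-18) = -18*(-1/18) = 1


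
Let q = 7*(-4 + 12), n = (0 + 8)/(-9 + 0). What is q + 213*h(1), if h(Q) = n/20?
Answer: 698/15 ≈ 46.533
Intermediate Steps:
n = -8/9 (n = 8/(-9) = 8*(-1/9) = -8/9 ≈ -0.88889)
q = 56 (q = 7*8 = 56)
h(Q) = -2/45 (h(Q) = -8/9/20 = -8/9*1/20 = -2/45)
q + 213*h(1) = 56 + 213*(-2/45) = 56 - 142/15 = 698/15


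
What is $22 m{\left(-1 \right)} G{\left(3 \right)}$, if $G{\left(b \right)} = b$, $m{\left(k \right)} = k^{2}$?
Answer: $66$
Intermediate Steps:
$22 m{\left(-1 \right)} G{\left(3 \right)} = 22 \left(-1\right)^{2} \cdot 3 = 22 \cdot 1 \cdot 3 = 22 \cdot 3 = 66$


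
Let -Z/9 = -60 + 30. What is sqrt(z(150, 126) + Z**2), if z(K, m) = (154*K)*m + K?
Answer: 5*sqrt(119346) ≈ 1727.3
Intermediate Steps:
z(K, m) = K + 154*K*m (z(K, m) = 154*K*m + K = K + 154*K*m)
Z = 270 (Z = -9*(-60 + 30) = -9*(-30) = 270)
sqrt(z(150, 126) + Z**2) = sqrt(150*(1 + 154*126) + 270**2) = sqrt(150*(1 + 19404) + 72900) = sqrt(150*19405 + 72900) = sqrt(2910750 + 72900) = sqrt(2983650) = 5*sqrt(119346)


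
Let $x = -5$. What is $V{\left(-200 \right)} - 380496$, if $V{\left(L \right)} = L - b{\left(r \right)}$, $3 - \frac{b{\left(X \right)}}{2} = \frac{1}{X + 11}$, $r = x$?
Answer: $- \frac{1142105}{3} \approx -3.807 \cdot 10^{5}$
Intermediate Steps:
$r = -5$
$b{\left(X \right)} = 6 - \frac{2}{11 + X}$ ($b{\left(X \right)} = 6 - \frac{2}{X + 11} = 6 - \frac{2}{11 + X}$)
$V{\left(L \right)} = - \frac{17}{3} + L$ ($V{\left(L \right)} = L - \frac{2 \left(32 + 3 \left(-5\right)\right)}{11 - 5} = L - \frac{2 \left(32 - 15\right)}{6} = L - 2 \cdot \frac{1}{6} \cdot 17 = L - \frac{17}{3} = - \frac{17}{3} + L$)
$V{\left(-200 \right)} - 380496 = \left(- \frac{17}{3} - 200\right) - 380496 = - \frac{617}{3} - 380496 = - \frac{1142105}{3}$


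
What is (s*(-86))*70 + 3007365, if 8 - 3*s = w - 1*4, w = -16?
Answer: 8853535/3 ≈ 2.9512e+6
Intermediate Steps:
s = 28/3 (s = 8/3 - (-16 - 1*4)/3 = 8/3 - (-16 - 4)/3 = 8/3 - 1/3*(-20) = 8/3 + 20/3 = 28/3 ≈ 9.3333)
(s*(-86))*70 + 3007365 = ((28/3)*(-86))*70 + 3007365 = -2408/3*70 + 3007365 = -168560/3 + 3007365 = 8853535/3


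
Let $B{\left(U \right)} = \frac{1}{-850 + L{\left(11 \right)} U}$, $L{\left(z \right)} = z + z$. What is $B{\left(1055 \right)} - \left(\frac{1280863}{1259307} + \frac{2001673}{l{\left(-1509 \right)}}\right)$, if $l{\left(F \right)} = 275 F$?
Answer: $\frac{2965261067333419}{778993961545800} \approx 3.8065$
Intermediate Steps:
$L{\left(z \right)} = 2 z$
$B{\left(U \right)} = \frac{1}{-850 + 22 U}$ ($B{\left(U \right)} = \frac{1}{-850 + 2 \cdot 11 U} = \frac{1}{-850 + 22 U}$)
$B{\left(1055 \right)} - \left(\frac{1280863}{1259307} + \frac{2001673}{l{\left(-1509 \right)}}\right) = \frac{1}{2 \left(-425 + 11 \cdot 1055\right)} - \left(- \frac{2001673}{414975} + \frac{1280863}{1259307}\right) = \frac{1}{2 \left(-425 + 11605\right)} - \left(\frac{1280863}{1259307} + \frac{2001673}{-414975}\right) = \frac{1}{2 \cdot 11180} - - \frac{663064899062}{174193640775} = \frac{1}{2} \cdot \frac{1}{11180} + \left(- \frac{1280863}{1259307} + \frac{2001673}{414975}\right) = \frac{1}{22360} + \frac{663064899062}{174193640775} = \frac{2965261067333419}{778993961545800}$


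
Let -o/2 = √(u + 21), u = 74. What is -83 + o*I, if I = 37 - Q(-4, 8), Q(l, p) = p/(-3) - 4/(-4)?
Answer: -83 - 232*√95/3 ≈ -836.75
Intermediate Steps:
Q(l, p) = 1 - p/3 (Q(l, p) = p*(-⅓) - 4*(-¼) = -p/3 + 1 = 1 - p/3)
o = -2*√95 (o = -2*√(74 + 21) = -2*√95 ≈ -19.494)
I = 116/3 (I = 37 - (1 - ⅓*8) = 37 - (1 - 8/3) = 37 - 1*(-5/3) = 37 + 5/3 = 116/3 ≈ 38.667)
-83 + o*I = -83 - 2*√95*(116/3) = -83 - 232*√95/3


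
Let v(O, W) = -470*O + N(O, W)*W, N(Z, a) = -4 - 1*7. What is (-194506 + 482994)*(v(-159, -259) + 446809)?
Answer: 151279645344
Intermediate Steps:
N(Z, a) = -11 (N(Z, a) = -4 - 7 = -11)
v(O, W) = -470*O - 11*W
(-194506 + 482994)*(v(-159, -259) + 446809) = (-194506 + 482994)*((-470*(-159) - 11*(-259)) + 446809) = 288488*((74730 + 2849) + 446809) = 288488*(77579 + 446809) = 288488*524388 = 151279645344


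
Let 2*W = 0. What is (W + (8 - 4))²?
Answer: 16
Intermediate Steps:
W = 0 (W = (½)*0 = 0)
(W + (8 - 4))² = (0 + (8 - 4))² = (0 + 4)² = 4² = 16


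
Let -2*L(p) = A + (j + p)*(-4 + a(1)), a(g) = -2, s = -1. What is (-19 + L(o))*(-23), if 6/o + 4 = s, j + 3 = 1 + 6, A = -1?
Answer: 2323/10 ≈ 232.30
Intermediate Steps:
j = 4 (j = -3 + (1 + 6) = -3 + 7 = 4)
o = -6/5 (o = 6/(-4 - 1) = 6/(-5) = 6*(-⅕) = -6/5 ≈ -1.2000)
L(p) = 25/2 + 3*p (L(p) = -(-1 + (4 + p)*(-4 - 2))/2 = -(-1 + (4 + p)*(-6))/2 = -(-1 + (-24 - 6*p))/2 = -(-25 - 6*p)/2 = 25/2 + 3*p)
(-19 + L(o))*(-23) = (-19 + (25/2 + 3*(-6/5)))*(-23) = (-19 + (25/2 - 18/5))*(-23) = (-19 + 89/10)*(-23) = -101/10*(-23) = 2323/10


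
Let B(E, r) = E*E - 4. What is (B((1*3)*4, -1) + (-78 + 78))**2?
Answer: 19600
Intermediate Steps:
B(E, r) = -4 + E**2 (B(E, r) = E**2 - 4 = -4 + E**2)
(B((1*3)*4, -1) + (-78 + 78))**2 = ((-4 + ((1*3)*4)**2) + (-78 + 78))**2 = ((-4 + (3*4)**2) + 0)**2 = ((-4 + 12**2) + 0)**2 = ((-4 + 144) + 0)**2 = (140 + 0)**2 = 140**2 = 19600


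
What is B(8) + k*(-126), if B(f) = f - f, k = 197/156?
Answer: -4137/26 ≈ -159.12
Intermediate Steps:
k = 197/156 (k = 197*(1/156) = 197/156 ≈ 1.2628)
B(f) = 0
B(8) + k*(-126) = 0 + (197/156)*(-126) = 0 - 4137/26 = -4137/26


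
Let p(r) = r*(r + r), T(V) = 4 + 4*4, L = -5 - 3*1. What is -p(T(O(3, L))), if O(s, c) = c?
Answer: -800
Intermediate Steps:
L = -8 (L = -5 - 3 = -8)
T(V) = 20 (T(V) = 4 + 16 = 20)
p(r) = 2*r**2 (p(r) = r*(2*r) = 2*r**2)
-p(T(O(3, L))) = -2*20**2 = -2*400 = -1*800 = -800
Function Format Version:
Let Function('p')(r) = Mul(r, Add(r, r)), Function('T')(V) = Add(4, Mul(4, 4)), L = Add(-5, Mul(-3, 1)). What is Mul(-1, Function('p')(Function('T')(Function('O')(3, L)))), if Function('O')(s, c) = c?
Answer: -800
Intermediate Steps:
L = -8 (L = Add(-5, -3) = -8)
Function('T')(V) = 20 (Function('T')(V) = Add(4, 16) = 20)
Function('p')(r) = Mul(2, Pow(r, 2)) (Function('p')(r) = Mul(r, Mul(2, r)) = Mul(2, Pow(r, 2)))
Mul(-1, Function('p')(Function('T')(Function('O')(3, L)))) = Mul(-1, Mul(2, Pow(20, 2))) = Mul(-1, Mul(2, 400)) = Mul(-1, 800) = -800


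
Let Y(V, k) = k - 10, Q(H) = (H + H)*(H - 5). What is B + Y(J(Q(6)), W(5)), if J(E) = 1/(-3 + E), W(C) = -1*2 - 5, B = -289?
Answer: -306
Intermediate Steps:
W(C) = -7 (W(C) = -2 - 5 = -7)
Q(H) = 2*H*(-5 + H) (Q(H) = (2*H)*(-5 + H) = 2*H*(-5 + H))
Y(V, k) = -10 + k
B + Y(J(Q(6)), W(5)) = -289 + (-10 - 7) = -289 - 17 = -306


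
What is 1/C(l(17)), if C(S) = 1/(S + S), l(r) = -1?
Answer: -2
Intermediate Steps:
C(S) = 1/(2*S)
1/C(l(17)) = 1/((½)/(-1)) = 1/((½)*(-1)) = 1/(-½) = -2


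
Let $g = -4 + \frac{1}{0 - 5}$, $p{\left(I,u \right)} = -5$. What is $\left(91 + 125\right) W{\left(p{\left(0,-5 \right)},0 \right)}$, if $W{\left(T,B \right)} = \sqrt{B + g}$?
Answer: $\frac{216 i \sqrt{105}}{5} \approx 442.67 i$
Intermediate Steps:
$g = - \frac{21}{5}$ ($g = -4 + \frac{1}{-5} = -4 - \frac{1}{5} = - \frac{21}{5} \approx -4.2$)
$W{\left(T,B \right)} = \sqrt{- \frac{21}{5} + B}$ ($W{\left(T,B \right)} = \sqrt{B - \frac{21}{5}} = \sqrt{- \frac{21}{5} + B}$)
$\left(91 + 125\right) W{\left(p{\left(0,-5 \right)},0 \right)} = \left(91 + 125\right) \frac{\sqrt{-105 + 25 \cdot 0}}{5} = 216 \frac{\sqrt{-105 + 0}}{5} = 216 \frac{\sqrt{-105}}{5} = 216 \frac{i \sqrt{105}}{5} = \frac{216 i \sqrt{105}}{5}$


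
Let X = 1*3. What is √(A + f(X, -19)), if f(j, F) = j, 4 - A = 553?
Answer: I*√546 ≈ 23.367*I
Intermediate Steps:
A = -549 (A = 4 - 1*553 = 4 - 553 = -549)
X = 3
√(A + f(X, -19)) = √(-549 + 3) = √(-546) = I*√546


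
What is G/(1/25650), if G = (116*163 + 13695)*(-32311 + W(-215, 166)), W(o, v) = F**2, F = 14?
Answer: -26856713099250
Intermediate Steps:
W(o, v) = 196 (W(o, v) = 14**2 = 196)
G = -1047045345 (G = (116*163 + 13695)*(-32311 + 196) = (18908 + 13695)*(-32115) = 32603*(-32115) = -1047045345)
G/(1/25650) = -1047045345/(1/25650) = -1047045345/1/25650 = -1047045345*25650 = -26856713099250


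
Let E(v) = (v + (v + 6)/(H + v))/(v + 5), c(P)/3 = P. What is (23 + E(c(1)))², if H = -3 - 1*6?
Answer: 137641/256 ≈ 537.66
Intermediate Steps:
c(P) = 3*P
H = -9 (H = -3 - 6 = -9)
E(v) = (v + (6 + v)/(-9 + v))/(5 + v) (E(v) = (v + (v + 6)/(-9 + v))/(v + 5) = (v + (6 + v)/(-9 + v))/(5 + v))
(23 + E(c(1)))² = (23 + (-6 - (3*1)² + 8*(3*1))/(45 - (3*1)² + 4*(3*1)))² = (23 + (-6 - 1*3² + 8*3)/(45 - 1*3² + 4*3))² = (23 + (-6 - 1*9 + 24)/(45 - 1*9 + 12))² = (23 + (-6 - 9 + 24)/(45 - 9 + 12))² = (23 + 9/48)² = (23 + (1/48)*9)² = (23 + 3/16)² = (371/16)² = 137641/256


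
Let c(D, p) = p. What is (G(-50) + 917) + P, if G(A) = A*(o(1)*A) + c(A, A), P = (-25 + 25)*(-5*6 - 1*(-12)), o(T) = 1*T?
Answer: 3367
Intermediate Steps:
o(T) = T
P = 0 (P = 0*(-30 + 12) = 0*(-18) = 0)
G(A) = A + A**2 (G(A) = A*(1*A) + A = A*A + A = A**2 + A = A + A**2)
(G(-50) + 917) + P = (-50*(1 - 50) + 917) + 0 = (-50*(-49) + 917) + 0 = (2450 + 917) + 0 = 3367 + 0 = 3367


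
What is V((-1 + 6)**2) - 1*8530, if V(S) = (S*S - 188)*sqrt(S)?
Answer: -6345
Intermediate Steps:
V(S) = sqrt(S)*(-188 + S**2) (V(S) = (S**2 - 188)*sqrt(S) = (-188 + S**2)*sqrt(S) = sqrt(S)*(-188 + S**2))
V((-1 + 6)**2) - 1*8530 = sqrt((-1 + 6)**2)*(-188 + ((-1 + 6)**2)**2) - 1*8530 = sqrt(5**2)*(-188 + (5**2)**2) - 8530 = sqrt(25)*(-188 + 25**2) - 8530 = 5*(-188 + 625) - 8530 = 5*437 - 8530 = 2185 - 8530 = -6345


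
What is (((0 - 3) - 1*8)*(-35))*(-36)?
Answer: -13860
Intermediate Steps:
(((0 - 3) - 1*8)*(-35))*(-36) = ((-3 - 8)*(-35))*(-36) = -11*(-35)*(-36) = 385*(-36) = -13860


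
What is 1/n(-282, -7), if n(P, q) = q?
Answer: -1/7 ≈ -0.14286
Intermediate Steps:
1/n(-282, -7) = 1/(-7) = -1/7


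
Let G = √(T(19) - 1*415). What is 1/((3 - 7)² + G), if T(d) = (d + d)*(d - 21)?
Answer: 16/747 - I*√491/747 ≈ 0.021419 - 0.029663*I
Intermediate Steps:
T(d) = 2*d*(-21 + d) (T(d) = (2*d)*(-21 + d) = 2*d*(-21 + d))
G = I*√491 (G = √(2*19*(-21 + 19) - 1*415) = √(2*19*(-2) - 415) = √(-76 - 415) = √(-491) = I*√491 ≈ 22.159*I)
1/((3 - 7)² + G) = 1/((3 - 7)² + I*√491) = 1/((-4)² + I*√491) = 1/(16 + I*√491)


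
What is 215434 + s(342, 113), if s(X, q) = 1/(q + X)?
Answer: 98022471/455 ≈ 2.1543e+5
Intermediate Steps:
s(X, q) = 1/(X + q)
215434 + s(342, 113) = 215434 + 1/(342 + 113) = 215434 + 1/455 = 98022471/455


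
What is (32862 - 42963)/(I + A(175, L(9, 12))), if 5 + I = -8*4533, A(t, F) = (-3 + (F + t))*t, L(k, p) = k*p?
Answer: -10101/12731 ≈ -0.79342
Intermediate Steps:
A(t, F) = t*(-3 + F + t) (A(t, F) = (-3 + F + t)*t = t*(-3 + F + t))
I = -36269 (I = -5 - 8*4533 = -5 - 36264 = -36269)
(32862 - 42963)/(I + A(175, L(9, 12))) = (32862 - 42963)/(-36269 + 175*(-3 + 9*12 + 175)) = -10101/(-36269 + 175*(-3 + 108 + 175)) = -10101/(-36269 + 175*280) = -10101/(-36269 + 49000) = -10101/12731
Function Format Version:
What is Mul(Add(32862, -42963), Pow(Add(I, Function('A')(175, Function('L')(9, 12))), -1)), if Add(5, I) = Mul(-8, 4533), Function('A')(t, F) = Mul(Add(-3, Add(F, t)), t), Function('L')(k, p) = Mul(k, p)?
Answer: Rational(-10101, 12731) ≈ -0.79342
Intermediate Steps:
Function('A')(t, F) = Mul(t, Add(-3, F, t)) (Function('A')(t, F) = Mul(Add(-3, F, t), t) = Mul(t, Add(-3, F, t)))
I = -36269 (I = Add(-5, Mul(-8, 4533)) = Add(-5, -36264) = -36269)
Mul(Add(32862, -42963), Pow(Add(I, Function('A')(175, Function('L')(9, 12))), -1)) = Mul(Add(32862, -42963), Pow(Add(-36269, Mul(175, Add(-3, Mul(9, 12), 175))), -1)) = Mul(-10101, Pow(Add(-36269, Mul(175, Add(-3, 108, 175))), -1)) = Mul(-10101, Pow(Add(-36269, Mul(175, 280)), -1)) = Mul(-10101, Pow(Add(-36269, 49000), -1)) = Mul(-10101, Pow(12731, -1)) = Mul(-10101, Rational(1, 12731)) = Rational(-10101, 12731)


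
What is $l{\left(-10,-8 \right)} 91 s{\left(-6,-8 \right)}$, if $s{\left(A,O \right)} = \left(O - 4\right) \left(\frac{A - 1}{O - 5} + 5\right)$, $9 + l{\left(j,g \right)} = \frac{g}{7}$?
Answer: $61344$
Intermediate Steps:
$l{\left(j,g \right)} = -9 + \frac{g}{7}$
$s{\left(A,O \right)} = \left(-4 + O\right) \left(5 + \frac{-1 + A}{-5 + O}\right)$ ($s{\left(A,O \right)} = \left(-4 + O\right) \left(\frac{-1 + A}{-5 + O} + 5\right) = \left(-4 + O\right) \left(5 + \frac{-1 + A}{-5 + O}\right)$)
$l{\left(-10,-8 \right)} 91 s{\left(-6,-8 \right)} = \left(-9 + \frac{1}{7} \left(-8\right)\right) 91 \frac{104 - -368 - -24 + 5 \left(-8\right)^{2} - -48}{-5 - 8} = \left(-9 - \frac{8}{7}\right) 91 \frac{104 + 368 + 24 + 5 \cdot 64 + 48}{-13} = \left(- \frac{71}{7}\right) 91 \left(- \frac{104 + 368 + 24 + 320 + 48}{13}\right) = - 923 \left(\left(- \frac{1}{13}\right) 864\right) = \left(-923\right) \left(- \frac{864}{13}\right) = 61344$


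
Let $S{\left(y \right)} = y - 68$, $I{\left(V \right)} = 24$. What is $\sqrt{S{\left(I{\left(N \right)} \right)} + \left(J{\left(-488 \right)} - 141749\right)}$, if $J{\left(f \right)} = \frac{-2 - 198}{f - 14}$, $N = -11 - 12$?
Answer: $\frac{i \sqrt{8933075693}}{251} \approx 376.55 i$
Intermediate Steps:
$N = -23$ ($N = -11 - 12 = -23$)
$J{\left(f \right)} = - \frac{200}{-14 + f}$
$S{\left(y \right)} = -68 + y$
$\sqrt{S{\left(I{\left(N \right)} \right)} + \left(J{\left(-488 \right)} - 141749\right)} = \sqrt{\left(-68 + 24\right) - \left(141749 + \frac{200}{-14 - 488}\right)} = \sqrt{-44 - \left(141749 + \frac{200}{-502}\right)} = \sqrt{-44 - \frac{35578899}{251}} = \sqrt{- \frac{35589943}{251}} = \frac{i \sqrt{8933075693}}{251}$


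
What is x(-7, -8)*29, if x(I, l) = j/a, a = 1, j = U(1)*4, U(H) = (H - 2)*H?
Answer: -116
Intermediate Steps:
U(H) = H*(-2 + H) (U(H) = (-2 + H)*H = H*(-2 + H))
j = -4 (j = (1*(-2 + 1))*4 = (1*(-1))*4 = -1*4 = -4)
x(I, l) = -4 (x(I, l) = -4/1 = -4*1 = -4)
x(-7, -8)*29 = -4*29 = -116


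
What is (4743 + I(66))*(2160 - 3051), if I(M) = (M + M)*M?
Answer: -11988405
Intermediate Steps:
I(M) = 2*M² (I(M) = (2*M)*M = 2*M²)
(4743 + I(66))*(2160 - 3051) = (4743 + 2*66²)*(2160 - 3051) = (4743 + 2*4356)*(-891) = (4743 + 8712)*(-891) = 13455*(-891) = -11988405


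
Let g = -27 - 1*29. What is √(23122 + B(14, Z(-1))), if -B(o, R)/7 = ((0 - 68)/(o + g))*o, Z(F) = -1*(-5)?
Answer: 83*√30/3 ≈ 151.54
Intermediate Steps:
g = -56 (g = -27 - 29 = -56)
Z(F) = 5
B(o, R) = 476*o/(-56 + o) (B(o, R) = -7*(0 - 68)/(o - 56)*o = -7*(-68/(-56 + o))*o = -(-476)*o/(-56 + o) = 476*o/(-56 + o))
√(23122 + B(14, Z(-1))) = √(23122 + 476*14/(-56 + 14)) = √(23122 + 476*14/(-42)) = √(23122 + 476*14*(-1/42)) = √(23122 - 476/3) = √(68890/3) = 83*√30/3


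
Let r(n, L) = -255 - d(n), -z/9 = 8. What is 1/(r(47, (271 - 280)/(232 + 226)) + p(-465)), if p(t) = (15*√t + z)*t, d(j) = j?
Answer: 33178/23723320309 + 6975*I*√465/23723320309 ≈ 1.3985e-6 + 6.3401e-6*I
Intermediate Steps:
z = -72 (z = -9*8 = -72)
p(t) = t*(-72 + 15*√t) (p(t) = (15*√t - 72)*t = (-72 + 15*√t)*t = t*(-72 + 15*√t))
r(n, L) = -255 - n
1/(r(47, (271 - 280)/(232 + 226)) + p(-465)) = 1/((-255 - 1*47) + (-72*(-465) + 15*(-465)^(3/2))) = 1/((-255 - 47) + (33480 + 15*(-465*I*√465))) = 1/(-302 + (33480 - 6975*I*√465)) = 1/(33178 - 6975*I*√465)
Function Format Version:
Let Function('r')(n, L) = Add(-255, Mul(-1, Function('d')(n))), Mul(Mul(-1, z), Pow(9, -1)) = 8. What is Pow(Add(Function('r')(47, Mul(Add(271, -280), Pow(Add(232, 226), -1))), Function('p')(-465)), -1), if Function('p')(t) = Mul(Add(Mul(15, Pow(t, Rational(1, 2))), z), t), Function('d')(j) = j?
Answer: Add(Rational(33178, 23723320309), Mul(Rational(6975, 23723320309), I, Pow(465, Rational(1, 2)))) ≈ Add(1.3985e-6, Mul(6.3401e-6, I))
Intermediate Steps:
z = -72 (z = Mul(-9, 8) = -72)
Function('p')(t) = Mul(t, Add(-72, Mul(15, Pow(t, Rational(1, 2))))) (Function('p')(t) = Mul(Add(Mul(15, Pow(t, Rational(1, 2))), -72), t) = Mul(Add(-72, Mul(15, Pow(t, Rational(1, 2)))), t) = Mul(t, Add(-72, Mul(15, Pow(t, Rational(1, 2))))))
Function('r')(n, L) = Add(-255, Mul(-1, n))
Pow(Add(Function('r')(47, Mul(Add(271, -280), Pow(Add(232, 226), -1))), Function('p')(-465)), -1) = Pow(Add(Add(-255, Mul(-1, 47)), Add(Mul(-72, -465), Mul(15, Pow(-465, Rational(3, 2))))), -1) = Pow(Add(Add(-255, -47), Add(33480, Mul(15, Mul(-465, I, Pow(465, Rational(1, 2)))))), -1) = Pow(Add(-302, Add(33480, Mul(-6975, I, Pow(465, Rational(1, 2))))), -1) = Pow(Add(33178, Mul(-6975, I, Pow(465, Rational(1, 2)))), -1)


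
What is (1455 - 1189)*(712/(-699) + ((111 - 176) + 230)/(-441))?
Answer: -604238/1631 ≈ -370.47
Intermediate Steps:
(1455 - 1189)*(712/(-699) + ((111 - 176) + 230)/(-441)) = 266*(712*(-1/699) + (-65 + 230)*(-1/441)) = 266*(-712/699 + 165*(-1/441)) = 266*(-712/699 - 55/147) = 266*(-15901/11417) = -604238/1631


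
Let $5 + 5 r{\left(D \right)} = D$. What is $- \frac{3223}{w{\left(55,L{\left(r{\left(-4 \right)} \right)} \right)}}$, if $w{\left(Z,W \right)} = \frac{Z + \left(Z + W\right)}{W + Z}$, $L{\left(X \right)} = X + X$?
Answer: $- \frac{828311}{532} \approx -1557.0$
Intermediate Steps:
$r{\left(D \right)} = -1 + \frac{D}{5}$
$L{\left(X \right)} = 2 X$
$w{\left(Z,W \right)} = \frac{W + 2 Z}{W + Z}$ ($w{\left(Z,W \right)} = \frac{Z + \left(W + Z\right)}{W + Z} = \frac{W + 2 Z}{W + Z}$)
$- \frac{3223}{w{\left(55,L{\left(r{\left(-4 \right)} \right)} \right)}} = - \frac{3223}{\frac{1}{2 \left(-1 + \frac{1}{5} \left(-4\right)\right) + 55} \left(2 \left(-1 + \frac{1}{5} \left(-4\right)\right) + 2 \cdot 55\right)} = - \frac{3223}{\frac{1}{2 \left(-1 - \frac{4}{5}\right) + 55} \left(2 \left(-1 - \frac{4}{5}\right) + 110\right)} = - \frac{3223}{\frac{1}{2 \left(- \frac{9}{5}\right) + 55} \left(2 \left(- \frac{9}{5}\right) + 110\right)} = - \frac{3223}{\frac{1}{- \frac{18}{5} + 55} \left(- \frac{18}{5} + 110\right)} = - \frac{3223}{\frac{1}{\frac{257}{5}} \cdot \frac{532}{5}} = - \frac{3223}{\frac{5}{257} \cdot \frac{532}{5}} = - \frac{3223}{\frac{532}{257}} = \left(-3223\right) \frac{257}{532} = - \frac{828311}{532}$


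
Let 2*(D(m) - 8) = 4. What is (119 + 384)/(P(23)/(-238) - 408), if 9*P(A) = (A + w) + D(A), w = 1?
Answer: -31689/25705 ≈ -1.2328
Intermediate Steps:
D(m) = 10 (D(m) = 8 + (½)*4 = 8 + 2 = 10)
P(A) = 11/9 + A/9 (P(A) = ((A + 1) + 10)/9 = ((1 + A) + 10)/9 = (11 + A)/9 = 11/9 + A/9)
(119 + 384)/(P(23)/(-238) - 408) = (119 + 384)/((11/9 + (⅑)*23)/(-238) - 408) = 503/((11/9 + 23/9)*(-1/238) - 408) = 503/((34/9)*(-1/238) - 408) = 503/(-1/63 - 408) = 503/(-25705/63) = 503*(-63/25705) = -31689/25705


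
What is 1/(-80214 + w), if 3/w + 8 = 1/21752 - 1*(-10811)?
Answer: -234986857/18849235682142 ≈ -1.2467e-5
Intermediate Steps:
w = 65256/234986857 (w = 3/(-8 + (1/21752 - 1*(-10811))) = 3/(-8 + (1/21752 + 10811)) = 3/(-8 + 235160873/21752) = 3/(234986857/21752) = 3*(21752/234986857) = 65256/234986857 ≈ 0.00027770)
1/(-80214 + w) = 1/(-80214 + 65256/234986857) = 1/(-18849235682142/234986857) = -234986857/18849235682142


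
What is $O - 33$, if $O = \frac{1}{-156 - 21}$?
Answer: $- \frac{5842}{177} \approx -33.006$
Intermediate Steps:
$O = - \frac{1}{177}$ ($O = \frac{1}{-177} = - \frac{1}{177} \approx -0.0056497$)
$O - 33 = - \frac{1}{177} - 33 = - \frac{5842}{177}$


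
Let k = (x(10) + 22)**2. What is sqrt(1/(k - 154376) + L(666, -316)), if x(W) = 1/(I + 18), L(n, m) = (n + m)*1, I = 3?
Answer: sqrt(1612001583849771023)/67865447 ≈ 18.708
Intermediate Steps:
L(n, m) = m + n (L(n, m) = (m + n)*1 = m + n)
x(W) = 1/21 (x(W) = 1/(3 + 18) = 1/21)
k = 214369/441 (k = (1/21 + 22)**2 = (463/21)**2 = 214369/441 ≈ 486.10)
sqrt(1/(k - 154376) + L(666, -316)) = sqrt(1/(214369/441 - 154376) + (-316 + 666)) = sqrt(1/(-67865447/441) + 350) = sqrt(-441/67865447 + 350) = sqrt(23752906009/67865447) = sqrt(1612001583849771023)/67865447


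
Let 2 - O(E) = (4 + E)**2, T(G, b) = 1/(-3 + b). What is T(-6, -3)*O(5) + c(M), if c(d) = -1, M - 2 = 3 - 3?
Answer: 73/6 ≈ 12.167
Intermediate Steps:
M = 2 (M = 2 + (3 - 3) = 2 + 0 = 2)
O(E) = 2 - (4 + E)**2
T(-6, -3)*O(5) + c(M) = (2 - (4 + 5)**2)/(-3 - 3) - 1 = (2 - 1*9**2)/(-6) - 1 = -(2 - 1*81)/6 - 1 = -(2 - 81)/6 - 1 = -1/6*(-79) - 1 = 79/6 - 1 = 73/6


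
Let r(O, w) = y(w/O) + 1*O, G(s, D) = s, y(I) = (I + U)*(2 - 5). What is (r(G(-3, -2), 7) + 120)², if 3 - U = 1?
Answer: 13924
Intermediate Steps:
U = 2 (U = 3 - 1*1 = 3 - 1 = 2)
y(I) = -6 - 3*I (y(I) = (I + 2)*(2 - 5) = (2 + I)*(-3) = -6 - 3*I)
r(O, w) = -6 + O - 3*w/O (r(O, w) = (-6 - 3*w/O) + 1*O = (-6 - 3*w/O) + O = -6 + O - 3*w/O)
(r(G(-3, -2), 7) + 120)² = ((-6 - 3 - 3*7/(-3)) + 120)² = ((-6 - 3 - 3*7*(-⅓)) + 120)² = ((-6 - 3 + 7) + 120)² = (-2 + 120)² = 118² = 13924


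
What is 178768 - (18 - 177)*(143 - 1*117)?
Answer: 182902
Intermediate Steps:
178768 - (18 - 177)*(143 - 1*117) = 178768 - (-159)*(143 - 117) = 178768 - (-159)*26 = 178768 - 1*(-4134) = 178768 + 4134 = 182902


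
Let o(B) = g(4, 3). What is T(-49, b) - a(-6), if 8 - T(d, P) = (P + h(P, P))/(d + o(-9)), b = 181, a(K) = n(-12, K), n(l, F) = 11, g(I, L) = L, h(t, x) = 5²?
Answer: 34/23 ≈ 1.4783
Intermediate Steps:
h(t, x) = 25
o(B) = 3
a(K) = 11
T(d, P) = 8 - (25 + P)/(3 + d) (T(d, P) = 8 - (P + 25)/(d + 3) = 8 - (25 + P)/(3 + d))
T(-49, b) - a(-6) = (-1 - 1*181 + 8*(-49))/(3 - 49) - 1*11 = (-1 - 181 - 392)/(-46) - 11 = -1/46*(-574) - 11 = 287/23 - 11 = 34/23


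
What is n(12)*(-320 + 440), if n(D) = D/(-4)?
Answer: -360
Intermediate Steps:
n(D) = -D/4 (n(D) = D*(-¼) = -D/4)
n(12)*(-320 + 440) = (-¼*12)*(-320 + 440) = -3*120 = -360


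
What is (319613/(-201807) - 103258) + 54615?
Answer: -9816817514/201807 ≈ -48645.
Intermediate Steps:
(319613/(-201807) - 103258) + 54615 = (319613*(-1/201807) - 103258) + 54615 = (-319613/201807 - 103258) + 54615 = -20838506819/201807 + 54615 = -9816817514/201807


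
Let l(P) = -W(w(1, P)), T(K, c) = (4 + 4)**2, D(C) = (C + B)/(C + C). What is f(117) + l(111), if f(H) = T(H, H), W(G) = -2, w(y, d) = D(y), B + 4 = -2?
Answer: 66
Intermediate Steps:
B = -6 (B = -4 - 2 = -6)
D(C) = (-6 + C)/(2*C) (D(C) = (C - 6)/(C + C) = (-6 + C)/((2*C)) = (-6 + C)*(1/(2*C)) = (-6 + C)/(2*C))
w(y, d) = (-6 + y)/(2*y)
T(K, c) = 64 (T(K, c) = 8**2 = 64)
l(P) = 2 (l(P) = -1*(-2) = 2)
f(H) = 64
f(117) + l(111) = 64 + 2 = 66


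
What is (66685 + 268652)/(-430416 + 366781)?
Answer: -335337/63635 ≈ -5.2697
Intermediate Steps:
(66685 + 268652)/(-430416 + 366781) = 335337/(-63635) = 335337*(-1/63635) = -335337/63635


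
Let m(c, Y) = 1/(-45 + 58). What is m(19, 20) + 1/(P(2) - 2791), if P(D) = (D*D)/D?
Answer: 2776/36257 ≈ 0.076565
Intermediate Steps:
m(c, Y) = 1/13
P(D) = D (P(D) = D²/D = D)
m(19, 20) + 1/(P(2) - 2791) = 1/13 + 1/(2 - 2791) = 1/13 + 1/(-2789) = 1/13 - 1/2789 = 2776/36257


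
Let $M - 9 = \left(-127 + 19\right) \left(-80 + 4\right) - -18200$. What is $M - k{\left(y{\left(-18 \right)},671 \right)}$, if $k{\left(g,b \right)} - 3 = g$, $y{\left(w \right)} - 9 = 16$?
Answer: $26389$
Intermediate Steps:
$y{\left(w \right)} = 25$ ($y{\left(w \right)} = 9 + 16 = 25$)
$k{\left(g,b \right)} = 3 + g$
$M = 26417$ ($M = 9 + \left(\left(-127 + 19\right) \left(-80 + 4\right) - -18200\right) = 9 + \left(\left(-108\right) \left(-76\right) + 18200\right) = 9 + \left(8208 + 18200\right) = 9 + 26408 = 26417$)
$M - k{\left(y{\left(-18 \right)},671 \right)} = 26417 - \left(3 + 25\right) = 26417 - 28 = 26389$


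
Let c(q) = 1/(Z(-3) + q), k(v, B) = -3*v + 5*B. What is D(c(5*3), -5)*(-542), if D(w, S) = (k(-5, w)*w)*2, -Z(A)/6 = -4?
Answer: -639560/1521 ≈ -420.49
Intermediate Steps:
Z(A) = 24 (Z(A) = -6*(-4) = 24)
c(q) = 1/(24 + q)
D(w, S) = 2*w*(15 + 5*w) (D(w, S) = ((-3*(-5) + 5*w)*w)*2 = ((15 + 5*w)*w)*2 = (w*(15 + 5*w))*2 = 2*w*(15 + 5*w))
D(c(5*3), -5)*(-542) = (10*(3 + 1/(24 + 5*3))/(24 + 5*3))*(-542) = (10*(3 + 1/(24 + 15))/(24 + 15))*(-542) = (10*(3 + 1/39)/39)*(-542) = (10*(1/39)*(3 + 1/39))*(-542) = (10*(1/39)*(118/39))*(-542) = (1180/1521)*(-542) = -639560/1521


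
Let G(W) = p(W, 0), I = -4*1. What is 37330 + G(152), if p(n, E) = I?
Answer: 37326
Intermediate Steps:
I = -4
p(n, E) = -4
G(W) = -4
37330 + G(152) = 37330 - 4 = 37326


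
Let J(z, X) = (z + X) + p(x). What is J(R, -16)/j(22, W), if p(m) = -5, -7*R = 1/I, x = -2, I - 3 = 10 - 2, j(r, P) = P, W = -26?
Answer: 809/1001 ≈ 0.80819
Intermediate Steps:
I = 11 (I = 3 + (10 - 2) = 3 + 8 = 11)
R = -1/77 (R = -⅐/11 = -⅐*1/11 = -1/77 ≈ -0.012987)
J(z, X) = -5 + X + z (J(z, X) = (z + X) - 5 = (X + z) - 5 = -5 + X + z)
J(R, -16)/j(22, W) = (-5 - 16 - 1/77)/(-26) = -1618/77*(-1/26) = 809/1001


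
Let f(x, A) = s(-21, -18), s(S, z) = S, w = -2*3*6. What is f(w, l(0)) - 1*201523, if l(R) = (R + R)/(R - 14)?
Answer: -201544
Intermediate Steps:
w = -36 (w = -6*6 = -36)
l(R) = 2*R/(-14 + R) (l(R) = (2*R)/(-14 + R) = 2*R/(-14 + R))
f(x, A) = -21
f(w, l(0)) - 1*201523 = -21 - 1*201523 = -21 - 201523 = -201544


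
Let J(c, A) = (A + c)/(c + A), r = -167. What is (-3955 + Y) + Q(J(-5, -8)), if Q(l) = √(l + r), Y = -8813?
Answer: -12768 + I*√166 ≈ -12768.0 + 12.884*I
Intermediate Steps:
J(c, A) = 1 (J(c, A) = (A + c)/(A + c) = 1)
Q(l) = √(-167 + l) (Q(l) = √(l - 167) = √(-167 + l))
(-3955 + Y) + Q(J(-5, -8)) = (-3955 - 8813) + √(-167 + 1) = -12768 + √(-166) = -12768 + I*√166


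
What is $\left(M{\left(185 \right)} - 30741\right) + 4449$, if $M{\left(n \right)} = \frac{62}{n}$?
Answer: $- \frac{4863958}{185} \approx -26292.0$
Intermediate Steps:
$\left(M{\left(185 \right)} - 30741\right) + 4449 = \left(\frac{62}{185} - 30741\right) + 4449 = - \frac{5687023}{185} + 4449 = - \frac{4863958}{185}$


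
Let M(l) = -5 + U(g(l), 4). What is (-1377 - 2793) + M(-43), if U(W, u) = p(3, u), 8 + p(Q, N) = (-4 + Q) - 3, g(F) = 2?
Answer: -4187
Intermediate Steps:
p(Q, N) = -15 + Q (p(Q, N) = -8 + ((-4 + Q) - 3) = -8 + (-7 + Q) = -15 + Q)
U(W, u) = -12 (U(W, u) = -15 + 3 = -12)
M(l) = -17 (M(l) = -5 - 12 = -17)
(-1377 - 2793) + M(-43) = (-1377 - 2793) - 17 = -4170 - 17 = -4187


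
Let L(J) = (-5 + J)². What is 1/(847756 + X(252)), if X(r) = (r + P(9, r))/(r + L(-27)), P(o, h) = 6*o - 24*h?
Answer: 2/1695503 ≈ 1.1796e-6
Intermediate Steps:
P(o, h) = -24*h + 6*o
X(r) = (54 - 23*r)/(1024 + r) (X(r) = (r + (-24*r + 6*9))/(r + (-5 - 27)²) = (r + (-24*r + 54))/(r + (-32)²) = (r + (54 - 24*r))/(r + 1024) = (54 - 23*r)/(1024 + r))
1/(847756 + X(252)) = 1/(847756 + (54 - 23*252)/(1024 + 252)) = 1/(847756 + (54 - 5796)/1276) = 1/(847756 + (1/1276)*(-5742)) = 1/(847756 - 9/2) = 1/(1695503/2) = 2/1695503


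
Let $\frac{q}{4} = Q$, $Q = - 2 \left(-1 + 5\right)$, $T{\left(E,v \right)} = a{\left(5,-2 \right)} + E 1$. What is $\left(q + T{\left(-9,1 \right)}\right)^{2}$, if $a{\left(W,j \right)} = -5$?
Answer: $2116$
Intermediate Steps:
$T{\left(E,v \right)} = -5 + E$ ($T{\left(E,v \right)} = -5 + E 1 = -5 + E$)
$Q = -8$ ($Q = \left(-2\right) 4 = -8$)
$q = -32$ ($q = 4 \left(-8\right) = -32$)
$\left(q + T{\left(-9,1 \right)}\right)^{2} = \left(-32 - 14\right)^{2} = \left(-46\right)^{2} = 2116$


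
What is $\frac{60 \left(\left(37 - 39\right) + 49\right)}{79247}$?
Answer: $\frac{2820}{79247} \approx 0.035585$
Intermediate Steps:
$\frac{60 \left(\left(37 - 39\right) + 49\right)}{79247} = 60 \left(-2 + 49\right) \frac{1}{79247} = 60 \cdot 47 \cdot \frac{1}{79247} = 2820 \cdot \frac{1}{79247} = \frac{2820}{79247}$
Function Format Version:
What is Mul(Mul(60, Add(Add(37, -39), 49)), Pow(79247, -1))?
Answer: Rational(2820, 79247) ≈ 0.035585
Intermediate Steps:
Mul(Mul(60, Add(Add(37, -39), 49)), Pow(79247, -1)) = Mul(Mul(60, Add(-2, 49)), Rational(1, 79247)) = Mul(Mul(60, 47), Rational(1, 79247)) = Mul(2820, Rational(1, 79247)) = Rational(2820, 79247)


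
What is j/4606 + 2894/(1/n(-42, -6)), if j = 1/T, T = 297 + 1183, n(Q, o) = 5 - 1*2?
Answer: 59184152161/6816880 ≈ 8682.0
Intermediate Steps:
n(Q, o) = 3 (n(Q, o) = 5 - 2 = 3)
T = 1480
j = 1/1480 ≈ 0.00067568
j/4606 + 2894/(1/n(-42, -6)) = (1/1480)/4606 + 2894/(1/3) = (1/1480)*(1/4606) + 2894/(⅓) = 1/6816880 + 2894*3 = 1/6816880 + 8682 = 59184152161/6816880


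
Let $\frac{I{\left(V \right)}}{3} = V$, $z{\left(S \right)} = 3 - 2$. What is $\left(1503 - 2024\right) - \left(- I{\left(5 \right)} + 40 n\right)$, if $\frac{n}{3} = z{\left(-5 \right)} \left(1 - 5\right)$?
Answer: $-26$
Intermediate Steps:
$z{\left(S \right)} = 1$ ($z{\left(S \right)} = 3 - 2 = 1$)
$I{\left(V \right)} = 3 V$
$n = -12$ ($n = 3 \cdot 1 \left(1 - 5\right) = 3 \cdot 1 \left(-4\right) = 3 \left(-4\right) = -12$)
$\left(1503 - 2024\right) - \left(- I{\left(5 \right)} + 40 n\right) = \left(1503 - 2024\right) + \left(\left(-40\right) \left(-12\right) + 3 \cdot 5\right) = -521 + \left(480 + 15\right) = -521 + 495 = -26$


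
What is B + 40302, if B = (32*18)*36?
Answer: 61038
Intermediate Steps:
B = 20736 (B = 576*36 = 20736)
B + 40302 = 20736 + 40302 = 61038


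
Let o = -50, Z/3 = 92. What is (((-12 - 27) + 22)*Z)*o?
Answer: 234600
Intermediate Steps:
Z = 276 (Z = 3*92 = 276)
(((-12 - 27) + 22)*Z)*o = (((-12 - 27) + 22)*276)*(-50) = ((-39 + 22)*276)*(-50) = -17*276*(-50) = -4692*(-50) = 234600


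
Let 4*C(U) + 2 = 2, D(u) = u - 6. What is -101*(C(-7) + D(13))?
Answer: -707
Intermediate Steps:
D(u) = -6 + u
C(U) = 0 (C(U) = -½ + (¼)*2 = -½ + ½ = 0)
-101*(C(-7) + D(13)) = -101*(0 + (-6 + 13)) = -101*(0 + 7) = -101*7 = -707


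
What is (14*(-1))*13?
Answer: -182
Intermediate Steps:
(14*(-1))*13 = -14*13 = -182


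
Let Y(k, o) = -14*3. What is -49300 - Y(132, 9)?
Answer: -49258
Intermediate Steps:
Y(k, o) = -42
-49300 - Y(132, 9) = -49300 - 1*(-42) = -49300 + 42 = -49258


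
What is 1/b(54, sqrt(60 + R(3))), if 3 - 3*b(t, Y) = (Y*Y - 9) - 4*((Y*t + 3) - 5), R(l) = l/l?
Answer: 19/315863 + 72*sqrt(61)/315863 ≈ 0.0018405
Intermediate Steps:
R(l) = 1
b(t, Y) = 4/3 - Y**2/3 + 4*Y*t/3 (b(t, Y) = 1 - ((Y*Y - 9) - 4*((Y*t + 3) - 5))/3 = 1 - ((Y**2 - 9) - 4*((3 + Y*t) - 5))/3 = 1 - ((-9 + Y**2) - 4*(-2 + Y*t))/3 = 1 - ((-9 + Y**2) + (8 - 4*Y*t))/3 = 1 - (-1 + Y**2 - 4*Y*t)/3 = 1 + (1/3 - Y**2/3 + 4*Y*t/3) = 4/3 - Y**2/3 + 4*Y*t/3)
1/b(54, sqrt(60 + R(3))) = 1/(4/3 - (sqrt(60 + 1))**2/3 + (4/3)*sqrt(60 + 1)*54) = 1/(4/3 - (sqrt(61))**2/3 + (4/3)*sqrt(61)*54) = 1/(4/3 - 1/3*61 + 72*sqrt(61)) = 1/(4/3 - 61/3 + 72*sqrt(61)) = 1/(-19 + 72*sqrt(61))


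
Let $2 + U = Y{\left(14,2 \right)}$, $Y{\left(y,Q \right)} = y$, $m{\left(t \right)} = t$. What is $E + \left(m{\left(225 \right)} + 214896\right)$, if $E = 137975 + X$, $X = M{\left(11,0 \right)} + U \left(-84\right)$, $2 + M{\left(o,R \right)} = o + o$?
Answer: $352108$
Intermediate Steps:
$M{\left(o,R \right)} = -2 + 2 o$ ($M{\left(o,R \right)} = -2 + \left(o + o\right) = -2 + 2 o$)
$U = 12$ ($U = -2 + 14 = 12$)
$X = -988$ ($X = \left(-2 + 2 \cdot 11\right) + 12 \left(-84\right) = \left(-2 + 22\right) - 1008 = 20 - 1008 = -988$)
$E = 136987$ ($E = 137975 - 988 = 136987$)
$E + \left(m{\left(225 \right)} + 214896\right) = 136987 + \left(225 + 214896\right) = 136987 + 215121 = 352108$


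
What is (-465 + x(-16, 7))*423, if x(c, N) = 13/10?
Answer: -1961451/10 ≈ -1.9615e+5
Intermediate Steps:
x(c, N) = 13/10 (x(c, N) = 13*(⅒) = 13/10)
(-465 + x(-16, 7))*423 = (-465 + 13/10)*423 = -4637/10*423 = -1961451/10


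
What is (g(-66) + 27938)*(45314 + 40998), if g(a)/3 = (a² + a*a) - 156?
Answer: 4626841072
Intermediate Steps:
g(a) = -468 + 6*a² (g(a) = 3*((a² + a*a) - 156) = 3*((a² + a²) - 156) = 3*(2*a² - 156) = 3*(-156 + 2*a²) = -468 + 6*a²)
(g(-66) + 27938)*(45314 + 40998) = ((-468 + 6*(-66)²) + 27938)*(45314 + 40998) = ((-468 + 6*4356) + 27938)*86312 = ((-468 + 26136) + 27938)*86312 = (25668 + 27938)*86312 = 53606*86312 = 4626841072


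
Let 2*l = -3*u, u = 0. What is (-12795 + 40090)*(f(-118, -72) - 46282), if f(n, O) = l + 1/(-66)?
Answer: -83375661835/66 ≈ -1.2633e+9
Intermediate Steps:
l = 0 (l = (-3*0)/2 = (1/2)*0 = 0)
f(n, O) = -1/66 (f(n, O) = 0 + 1/(-66) = 0 - 1/66 = -1/66)
(-12795 + 40090)*(f(-118, -72) - 46282) = (-12795 + 40090)*(-1/66 - 46282) = 27295*(-3054613/66) = -83375661835/66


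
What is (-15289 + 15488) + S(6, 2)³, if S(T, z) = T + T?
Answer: 1927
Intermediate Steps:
S(T, z) = 2*T
(-15289 + 15488) + S(6, 2)³ = (-15289 + 15488) + (2*6)³ = 199 + 12³ = 199 + 1728 = 1927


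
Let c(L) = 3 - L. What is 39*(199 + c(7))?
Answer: 7605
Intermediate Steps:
39*(199 + c(7)) = 39*(199 + (3 - 1*7)) = 39*(199 + (3 - 7)) = 39*(199 - 4) = 39*195 = 7605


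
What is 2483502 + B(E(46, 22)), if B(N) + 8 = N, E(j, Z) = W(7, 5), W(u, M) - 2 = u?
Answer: 2483503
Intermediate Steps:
W(u, M) = 2 + u
E(j, Z) = 9 (E(j, Z) = 2 + 7 = 9)
B(N) = -8 + N
2483502 + B(E(46, 22)) = 2483502 + (-8 + 9) = 2483502 + 1 = 2483503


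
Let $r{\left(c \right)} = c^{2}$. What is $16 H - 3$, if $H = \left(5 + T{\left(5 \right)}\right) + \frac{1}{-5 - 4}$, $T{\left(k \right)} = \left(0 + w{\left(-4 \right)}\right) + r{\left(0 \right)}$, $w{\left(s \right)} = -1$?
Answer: $\frac{533}{9} \approx 59.222$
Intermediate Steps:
$T{\left(k \right)} = -1$ ($T{\left(k \right)} = \left(0 - 1\right) + 0^{2} = -1 + 0 = -1$)
$H = \frac{35}{9}$ ($H = \left(5 - 1\right) + \frac{1}{-5 - 4} = 4 + \frac{1}{-9} = 4 - \frac{1}{9} = \frac{35}{9} \approx 3.8889$)
$16 H - 3 = 16 \cdot \frac{35}{9} - 3 = \frac{560}{9} - 3 = \frac{533}{9}$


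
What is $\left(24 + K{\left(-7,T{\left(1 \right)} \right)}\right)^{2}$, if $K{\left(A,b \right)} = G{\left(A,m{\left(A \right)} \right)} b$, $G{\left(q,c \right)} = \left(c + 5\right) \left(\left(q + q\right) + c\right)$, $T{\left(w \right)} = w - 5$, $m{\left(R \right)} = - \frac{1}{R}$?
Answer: $\frac{229340736}{2401} \approx 95519.0$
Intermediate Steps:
$T{\left(w \right)} = -5 + w$
$G{\left(q,c \right)} = \left(5 + c\right) \left(c + 2 q\right)$ ($G{\left(q,c \right)} = \left(5 + c\right) \left(2 q + c\right) = \left(5 + c\right) \left(c + 2 q\right)$)
$K{\left(A,b \right)} = b \left(-2 + \frac{1}{A^{2}} - \frac{5}{A} + 10 A\right)$ ($K{\left(A,b \right)} = \left(\left(- \frac{1}{A}\right)^{2} + 5 \left(- \frac{1}{A}\right) + 10 A + 2 \left(- \frac{1}{A}\right) A\right) b = \left(\frac{1}{A^{2}} - \frac{5}{A} + 10 A - 2\right) b = \left(-2 + \frac{1}{A^{2}} - \frac{5}{A} + 10 A\right) b = b \left(-2 + \frac{1}{A^{2}} - \frac{5}{A} + 10 A\right)$)
$\left(24 + K{\left(-7,T{\left(1 \right)} \right)}\right)^{2} = \left(24 + \frac{\left(-5 + 1\right) \left(1 - -35 + \left(-7\right)^{2} \left(-2 + 10 \left(-7\right)\right)\right)}{49}\right)^{2} = \left(24 - \frac{4 \left(1 + 35 + 49 \left(-2 - 70\right)\right)}{49}\right)^{2} = \left(24 - \frac{4 \left(1 + 35 + 49 \left(-72\right)\right)}{49}\right)^{2} = \left(24 - \frac{4 \left(1 + 35 - 3528\right)}{49}\right)^{2} = \left(24 - \frac{4}{49} \left(-3492\right)\right)^{2} = \left(24 + \frac{13968}{49}\right)^{2} = \left(\frac{15144}{49}\right)^{2} = \frac{229340736}{2401}$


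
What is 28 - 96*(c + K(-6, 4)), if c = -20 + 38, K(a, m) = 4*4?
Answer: -3236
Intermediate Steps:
K(a, m) = 16
c = 18
28 - 96*(c + K(-6, 4)) = 28 - 96*(18 + 16) = 28 - 96*34 = 28 - 3264 = -3236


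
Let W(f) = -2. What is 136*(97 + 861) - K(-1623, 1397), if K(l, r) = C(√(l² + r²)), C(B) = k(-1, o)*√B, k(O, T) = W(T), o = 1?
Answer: 130288 + 2*4585738^(¼) ≈ 1.3038e+5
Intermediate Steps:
k(O, T) = -2
C(B) = -2*√B
K(l, r) = -2*(l² + r²)^(¼)
136*(97 + 861) - K(-1623, 1397) = 136*(97 + 861) - (-2)*((-1623)² + 1397²)^(¼) = 136*958 - (-2)*(2634129 + 1951609)^(¼) = 130288 - (-2)*4585738^(¼) = 130288 + 2*4585738^(¼)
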